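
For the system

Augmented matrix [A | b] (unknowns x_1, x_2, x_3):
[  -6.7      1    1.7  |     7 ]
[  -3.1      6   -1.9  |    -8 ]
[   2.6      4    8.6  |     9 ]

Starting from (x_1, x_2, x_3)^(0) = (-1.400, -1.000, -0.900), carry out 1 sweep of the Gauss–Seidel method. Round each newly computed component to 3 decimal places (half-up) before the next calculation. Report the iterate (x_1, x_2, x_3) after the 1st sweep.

Iteration 1:
  x_1 = (7 - (1)·-1.000 - (1.7)·-0.900) / (-6.7) = -1.422
  x_2 = (-8 - (-3.1)·-1.422 - (-1.9)·-0.900) / (6) = -2.353
  x_3 = (9 - (2.6)·-1.422 - (4)·-2.353) / (8.6) = 2.571

(-1.422, -2.353, 2.571)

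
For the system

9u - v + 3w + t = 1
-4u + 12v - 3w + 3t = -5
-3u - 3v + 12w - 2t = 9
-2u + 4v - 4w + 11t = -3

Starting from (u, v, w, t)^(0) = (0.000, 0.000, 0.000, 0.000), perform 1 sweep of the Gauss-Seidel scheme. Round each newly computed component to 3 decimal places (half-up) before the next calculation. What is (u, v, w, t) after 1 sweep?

Iteration 1:
  u = (1 - (-1)·0.000 - (3)·0.000 - (1)·0.000) / (9) = 0.111
  v = (-5 - (-4)·0.111 - (-3)·0.000 - (3)·0.000) / (12) = -0.380
  w = (9 - (-3)·0.111 - (-3)·-0.380 - (-2)·0.000) / (12) = 0.683
  t = (-3 - (-2)·0.111 - (4)·-0.380 - (-4)·0.683) / (11) = 0.134

(0.111, -0.380, 0.683, 0.134)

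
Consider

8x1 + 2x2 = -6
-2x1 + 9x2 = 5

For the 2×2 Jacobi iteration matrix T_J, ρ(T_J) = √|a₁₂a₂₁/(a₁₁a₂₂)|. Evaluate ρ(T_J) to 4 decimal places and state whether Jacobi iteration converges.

0.2357

a₁₂a₂₁/(a₁₁a₂₂) = (2)·(-2) / ((8)·(9)) = -0.055556
ρ = √|-0.055556| = √0.055556 = 0.2357
ρ < 1, so Jacobi converges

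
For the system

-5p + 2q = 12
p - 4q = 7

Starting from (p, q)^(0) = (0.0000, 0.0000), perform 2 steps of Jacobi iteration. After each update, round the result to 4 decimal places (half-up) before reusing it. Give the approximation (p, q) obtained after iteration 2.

(-3.1000, -2.3500)

Iteration 1:
  p = (12 - (2)·0.0000) / (-5) = -2.4000
  q = (7 - (1)·0.0000) / (-4) = -1.7500
Iteration 2:
  p = (12 - (2)·-1.7500) / (-5) = -3.1000
  q = (7 - (1)·-2.4000) / (-4) = -2.3500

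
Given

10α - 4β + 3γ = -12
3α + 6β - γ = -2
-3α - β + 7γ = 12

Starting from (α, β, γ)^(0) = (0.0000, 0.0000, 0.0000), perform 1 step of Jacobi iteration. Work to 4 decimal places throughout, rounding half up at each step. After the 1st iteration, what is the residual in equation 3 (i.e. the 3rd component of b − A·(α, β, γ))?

Iteration 1:
  α = (-12 - (-4)·0.0000 - (3)·0.0000) / (10) = -1.2000
  β = (-2 - (3)·0.0000 - (-1)·0.0000) / (6) = -0.3333
  γ = (12 - (-3)·0.0000 - (-1)·0.0000) / (7) = 1.7143
Residual b − A·x = (-6.4761, 5.3141, -3.9334)

-3.9334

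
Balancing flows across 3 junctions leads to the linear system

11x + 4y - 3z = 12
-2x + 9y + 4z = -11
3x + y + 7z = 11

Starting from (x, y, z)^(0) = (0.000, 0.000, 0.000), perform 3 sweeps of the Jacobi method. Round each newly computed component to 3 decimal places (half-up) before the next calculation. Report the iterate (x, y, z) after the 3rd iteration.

(2.050, -1.354, 0.969)

Iteration 1:
  x = (12 - (4)·0.000 - (-3)·0.000) / (11) = 1.091
  y = (-11 - (-2)·0.000 - (4)·0.000) / (9) = -1.222
  z = (11 - (3)·0.000 - (1)·0.000) / (7) = 1.571
Iteration 2:
  x = (12 - (4)·-1.222 - (-3)·1.571) / (11) = 1.964
  y = (-11 - (-2)·1.091 - (4)·1.571) / (9) = -1.678
  z = (11 - (3)·1.091 - (1)·-1.222) / (7) = 1.278
Iteration 3:
  x = (12 - (4)·-1.678 - (-3)·1.278) / (11) = 2.050
  y = (-11 - (-2)·1.964 - (4)·1.278) / (9) = -1.354
  z = (11 - (3)·1.964 - (1)·-1.678) / (7) = 0.969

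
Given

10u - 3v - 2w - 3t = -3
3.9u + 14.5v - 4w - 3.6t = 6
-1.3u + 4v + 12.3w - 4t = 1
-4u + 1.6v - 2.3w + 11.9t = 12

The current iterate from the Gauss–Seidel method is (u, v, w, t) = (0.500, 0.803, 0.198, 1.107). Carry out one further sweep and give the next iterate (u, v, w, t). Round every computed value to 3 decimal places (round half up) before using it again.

One sweep:
  u = (-3 - (-3)·0.803 - (-2)·0.198 - (-3)·1.107) / (10) = 0.313
  v = (6 - (3.9)·0.313 - (-4)·0.198 - (-3.6)·1.107) / (14.5) = 0.659
  w = (1 - (-1.3)·0.313 - (4)·0.659 - (-4)·1.107) / (12.3) = 0.260
  t = (12 - (-4)·0.313 - (1.6)·0.659 - (-2.3)·0.260) / (11.9) = 1.075

(0.313, 0.659, 0.260, 1.075)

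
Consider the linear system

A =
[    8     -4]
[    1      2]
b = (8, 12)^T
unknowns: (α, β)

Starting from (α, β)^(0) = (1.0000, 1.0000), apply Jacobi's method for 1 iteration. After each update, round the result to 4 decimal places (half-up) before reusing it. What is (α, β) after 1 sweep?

Iteration 1:
  α = (8 - (-4)·1.0000) / (8) = 1.5000
  β = (12 - (1)·1.0000) / (2) = 5.5000

(1.5000, 5.5000)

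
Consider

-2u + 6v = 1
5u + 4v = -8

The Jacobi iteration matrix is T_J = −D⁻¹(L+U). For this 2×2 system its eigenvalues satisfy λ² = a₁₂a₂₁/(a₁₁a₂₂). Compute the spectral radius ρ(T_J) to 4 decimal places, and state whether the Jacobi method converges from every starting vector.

a₁₂a₂₁/(a₁₁a₂₂) = (6)·(5) / ((-2)·(4)) = -3.750000
ρ = √|-3.750000| = √3.750000 = 1.9365
ρ > 1, so Jacobi diverges

1.9365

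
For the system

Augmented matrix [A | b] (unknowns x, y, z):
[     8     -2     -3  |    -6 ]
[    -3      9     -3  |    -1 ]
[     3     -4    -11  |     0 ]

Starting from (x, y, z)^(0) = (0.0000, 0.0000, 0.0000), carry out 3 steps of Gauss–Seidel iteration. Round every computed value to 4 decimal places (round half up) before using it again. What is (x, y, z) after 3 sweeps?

Iteration 1:
  x = (-6 - (-2)·0.0000 - (-3)·0.0000) / (8) = -0.7500
  y = (-1 - (-3)·-0.7500 - (-3)·0.0000) / (9) = -0.3611
  z = (0 - (3)·-0.7500 - (-4)·-0.3611) / (-11) = -0.0732
Iteration 2:
  x = (-6 - (-2)·-0.3611 - (-3)·-0.0732) / (8) = -0.8677
  y = (-1 - (-3)·-0.8677 - (-3)·-0.0732) / (9) = -0.4247
  z = (0 - (3)·-0.8677 - (-4)·-0.4247) / (-11) = -0.0822
Iteration 3:
  x = (-6 - (-2)·-0.4247 - (-3)·-0.0822) / (8) = -0.8870
  y = (-1 - (-3)·-0.8870 - (-3)·-0.0822) / (9) = -0.4342
  z = (0 - (3)·-0.8870 - (-4)·-0.4342) / (-11) = -0.0840

(-0.8870, -0.4342, -0.0840)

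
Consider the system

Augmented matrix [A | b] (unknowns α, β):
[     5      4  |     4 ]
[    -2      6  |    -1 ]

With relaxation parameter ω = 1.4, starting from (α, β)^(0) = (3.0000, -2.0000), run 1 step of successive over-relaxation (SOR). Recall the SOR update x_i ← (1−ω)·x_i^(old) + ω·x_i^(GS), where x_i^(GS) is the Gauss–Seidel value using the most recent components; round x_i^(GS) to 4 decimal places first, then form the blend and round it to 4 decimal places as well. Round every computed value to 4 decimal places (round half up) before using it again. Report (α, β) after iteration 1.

Iteration 1:
  α: GS value = (4 - (4)·-2.0000) / (5) = 2.4000;  α ← (1−ω)·3.0000 + ω·2.4000 = 2.1600
  β: GS value = (-1 - (-2)·2.1600) / (6) = 0.5533;  β ← (1−ω)·-2.0000 + ω·0.5533 = 1.5746

(2.1600, 1.5746)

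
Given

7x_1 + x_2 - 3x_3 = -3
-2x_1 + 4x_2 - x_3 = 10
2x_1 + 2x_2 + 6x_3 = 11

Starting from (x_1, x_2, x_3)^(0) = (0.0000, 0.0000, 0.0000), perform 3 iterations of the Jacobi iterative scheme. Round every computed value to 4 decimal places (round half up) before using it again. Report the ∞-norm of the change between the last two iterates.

Iteration 1:
  x_1 = (-3 - (1)·0.0000 - (-3)·0.0000) / (7) = -0.4286
  x_2 = (10 - (-2)·0.0000 - (-1)·0.0000) / (4) = 2.5000
  x_3 = (11 - (2)·0.0000 - (2)·0.0000) / (6) = 1.8333
Iteration 2:
  x_1 = (-3 - (1)·2.5000 - (-3)·1.8333) / (7) = 0.0000
  x_2 = (10 - (-2)·-0.4286 - (-1)·1.8333) / (4) = 2.7440
  x_3 = (11 - (2)·-0.4286 - (2)·2.5000) / (6) = 1.1429
Iteration 3:
  x_1 = (-3 - (1)·2.7440 - (-3)·1.1429) / (7) = -0.3308
  x_2 = (10 - (-2)·0.0000 - (-1)·1.1429) / (4) = 2.7857
  x_3 = (11 - (2)·0.0000 - (2)·2.7440) / (6) = 0.9187
Change: (-0.3308, 0.0417, -0.2242) → max |·| = 0.3308

0.3308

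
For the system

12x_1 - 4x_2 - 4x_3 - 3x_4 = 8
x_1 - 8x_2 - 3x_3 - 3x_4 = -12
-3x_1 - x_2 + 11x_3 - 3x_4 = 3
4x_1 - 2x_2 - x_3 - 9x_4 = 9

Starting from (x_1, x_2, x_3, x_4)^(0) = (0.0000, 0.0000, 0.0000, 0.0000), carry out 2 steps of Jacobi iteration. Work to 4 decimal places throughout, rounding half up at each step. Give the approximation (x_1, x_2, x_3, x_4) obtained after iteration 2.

(1.0076, 1.8561, 0.3182, -1.0673)

Iteration 1:
  x_1 = (8 - (-4)·0.0000 - (-4)·0.0000 - (-3)·0.0000) / (12) = 0.6667
  x_2 = (-12 - (1)·0.0000 - (-3)·0.0000 - (-3)·0.0000) / (-8) = 1.5000
  x_3 = (3 - (-3)·0.0000 - (-1)·0.0000 - (-3)·0.0000) / (11) = 0.2727
  x_4 = (9 - (4)·0.0000 - (-2)·0.0000 - (-1)·0.0000) / (-9) = -1.0000
Iteration 2:
  x_1 = (8 - (-4)·1.5000 - (-4)·0.2727 - (-3)·-1.0000) / (12) = 1.0076
  x_2 = (-12 - (1)·0.6667 - (-3)·0.2727 - (-3)·-1.0000) / (-8) = 1.8561
  x_3 = (3 - (-3)·0.6667 - (-1)·1.5000 - (-3)·-1.0000) / (11) = 0.3182
  x_4 = (9 - (4)·0.6667 - (-2)·1.5000 - (-1)·0.2727) / (-9) = -1.0673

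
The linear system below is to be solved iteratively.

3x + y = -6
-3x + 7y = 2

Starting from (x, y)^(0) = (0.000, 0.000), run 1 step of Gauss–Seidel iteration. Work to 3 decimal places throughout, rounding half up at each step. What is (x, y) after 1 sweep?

Iteration 1:
  x = (-6 - (1)·0.000) / (3) = -2.000
  y = (2 - (-3)·-2.000) / (7) = -0.571

(-2.000, -0.571)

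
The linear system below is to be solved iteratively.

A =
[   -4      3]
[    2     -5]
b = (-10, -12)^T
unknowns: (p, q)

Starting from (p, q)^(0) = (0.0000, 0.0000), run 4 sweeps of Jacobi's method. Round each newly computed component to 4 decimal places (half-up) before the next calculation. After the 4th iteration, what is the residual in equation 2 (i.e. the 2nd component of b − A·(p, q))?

Iteration 1:
  p = (-10 - (3)·0.0000) / (-4) = 2.5000
  q = (-12 - (2)·0.0000) / (-5) = 2.4000
Iteration 2:
  p = (-10 - (3)·2.4000) / (-4) = 4.3000
  q = (-12 - (2)·2.5000) / (-5) = 3.4000
Iteration 3:
  p = (-10 - (3)·3.4000) / (-4) = 5.0500
  q = (-12 - (2)·4.3000) / (-5) = 4.1200
Iteration 4:
  p = (-10 - (3)·4.1200) / (-4) = 5.5900
  q = (-12 - (2)·5.0500) / (-5) = 4.4200
Residual b − A·x = (-0.9000, -1.0800)

-1.0800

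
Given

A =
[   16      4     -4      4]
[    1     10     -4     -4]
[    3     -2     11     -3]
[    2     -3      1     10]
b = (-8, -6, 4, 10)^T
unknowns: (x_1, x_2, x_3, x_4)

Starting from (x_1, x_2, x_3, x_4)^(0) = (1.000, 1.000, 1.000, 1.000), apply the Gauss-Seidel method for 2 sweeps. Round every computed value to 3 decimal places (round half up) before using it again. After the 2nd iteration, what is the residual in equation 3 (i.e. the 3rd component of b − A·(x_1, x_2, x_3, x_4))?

-0.068

Iteration 1:
  x_1 = (-8 - (4)·1.000 - (-4)·1.000 - (4)·1.000) / (16) = -0.750
  x_2 = (-6 - (1)·-0.750 - (-4)·1.000 - (-4)·1.000) / (10) = 0.275
  x_3 = (4 - (3)·-0.750 - (-2)·0.275 - (-3)·1.000) / (11) = 0.891
  x_4 = (10 - (2)·-0.750 - (-3)·0.275 - (1)·0.891) / (10) = 1.143
Iteration 2:
  x_1 = (-8 - (4)·0.275 - (-4)·0.891 - (4)·1.143) / (16) = -0.632
  x_2 = (-6 - (1)·-0.632 - (-4)·0.891 - (-4)·1.143) / (10) = 0.277
  x_3 = (4 - (3)·-0.632 - (-2)·0.277 - (-3)·1.143) / (11) = 0.898
  x_4 = (10 - (2)·-0.632 - (-3)·0.277 - (1)·0.898) / (10) = 1.120
Residual b − A·x = (0.116, -0.066, -0.068, -0.003)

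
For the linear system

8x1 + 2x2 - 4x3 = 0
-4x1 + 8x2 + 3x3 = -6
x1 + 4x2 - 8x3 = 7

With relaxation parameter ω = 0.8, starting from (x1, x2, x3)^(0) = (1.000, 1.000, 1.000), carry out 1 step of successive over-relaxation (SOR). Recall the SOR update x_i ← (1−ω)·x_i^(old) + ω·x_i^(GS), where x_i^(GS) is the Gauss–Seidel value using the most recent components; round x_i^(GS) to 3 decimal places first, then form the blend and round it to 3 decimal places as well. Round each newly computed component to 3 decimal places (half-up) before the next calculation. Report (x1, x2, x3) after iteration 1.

Iteration 1:
  x1: GS value = (0 - (2)·1.000 - (-4)·1.000) / (8) = 0.250;  x1 ← (1−ω)·1.000 + ω·0.250 = 0.400
  x2: GS value = (-6 - (-4)·0.400 - (3)·1.000) / (8) = -0.925;  x2 ← (1−ω)·1.000 + ω·-0.925 = -0.540
  x3: GS value = (7 - (1)·0.400 - (4)·-0.540) / (-8) = -1.095;  x3 ← (1−ω)·1.000 + ω·-1.095 = -0.676

(0.400, -0.540, -0.676)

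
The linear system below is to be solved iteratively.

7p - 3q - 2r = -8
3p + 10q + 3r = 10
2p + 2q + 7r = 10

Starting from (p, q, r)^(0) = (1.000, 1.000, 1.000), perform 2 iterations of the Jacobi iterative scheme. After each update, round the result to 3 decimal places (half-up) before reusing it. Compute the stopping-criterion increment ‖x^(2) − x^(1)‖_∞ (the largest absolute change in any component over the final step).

Iteration 1:
  p = (-8 - (-3)·1.000 - (-2)·1.000) / (7) = -0.429
  q = (10 - (3)·1.000 - (3)·1.000) / (10) = 0.400
  r = (10 - (2)·1.000 - (2)·1.000) / (7) = 0.857
Iteration 2:
  p = (-8 - (-3)·0.400 - (-2)·0.857) / (7) = -0.727
  q = (10 - (3)·-0.429 - (3)·0.857) / (10) = 0.872
  r = (10 - (2)·-0.429 - (2)·0.400) / (7) = 1.437
Change: (-0.298, 0.472, 0.580) → max |·| = 0.580

0.580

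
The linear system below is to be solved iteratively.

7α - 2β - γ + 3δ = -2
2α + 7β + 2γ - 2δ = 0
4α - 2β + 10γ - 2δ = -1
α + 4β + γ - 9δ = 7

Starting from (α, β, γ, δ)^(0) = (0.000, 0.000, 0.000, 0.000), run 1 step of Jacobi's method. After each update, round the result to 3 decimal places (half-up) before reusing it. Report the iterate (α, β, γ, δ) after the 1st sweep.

Iteration 1:
  α = (-2 - (-2)·0.000 - (-1)·0.000 - (3)·0.000) / (7) = -0.286
  β = (0 - (2)·0.000 - (2)·0.000 - (-2)·0.000) / (7) = 0.000
  γ = (-1 - (4)·0.000 - (-2)·0.000 - (-2)·0.000) / (10) = -0.100
  δ = (7 - (1)·0.000 - (4)·0.000 - (1)·0.000) / (-9) = -0.778

(-0.286, 0.000, -0.100, -0.778)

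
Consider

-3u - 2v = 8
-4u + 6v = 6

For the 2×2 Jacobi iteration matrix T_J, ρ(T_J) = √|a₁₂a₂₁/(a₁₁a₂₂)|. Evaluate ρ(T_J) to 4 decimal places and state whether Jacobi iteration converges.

a₁₂a₂₁/(a₁₁a₂₂) = (-2)·(-4) / ((-3)·(6)) = -0.444444
ρ = √|-0.444444| = √0.444444 = 0.6667
ρ < 1, so Jacobi converges

0.6667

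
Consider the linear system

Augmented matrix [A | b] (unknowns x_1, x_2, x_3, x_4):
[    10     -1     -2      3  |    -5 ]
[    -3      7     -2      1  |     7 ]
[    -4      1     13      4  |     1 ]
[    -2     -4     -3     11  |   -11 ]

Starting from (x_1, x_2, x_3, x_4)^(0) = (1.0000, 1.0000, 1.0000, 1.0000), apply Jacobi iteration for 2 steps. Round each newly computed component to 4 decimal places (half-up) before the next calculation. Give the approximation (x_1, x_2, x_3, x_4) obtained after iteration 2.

Iteration 1:
  x_1 = (-5 - (-1)·1.0000 - (-2)·1.0000 - (3)·1.0000) / (10) = -0.5000
  x_2 = (7 - (-3)·1.0000 - (-2)·1.0000 - (1)·1.0000) / (7) = 1.5714
  x_3 = (1 - (-4)·1.0000 - (1)·1.0000 - (4)·1.0000) / (13) = 0.0000
  x_4 = (-11 - (-2)·1.0000 - (-4)·1.0000 - (-3)·1.0000) / (11) = -0.1818
Iteration 2:
  x_1 = (-5 - (-1)·1.5714 - (-2)·0.0000 - (3)·-0.1818) / (10) = -0.2883
  x_2 = (7 - (-3)·-0.5000 - (-2)·0.0000 - (1)·-0.1818) / (7) = 0.8117
  x_3 = (1 - (-4)·-0.5000 - (1)·1.5714 - (4)·-0.1818) / (13) = -0.1419
  x_4 = (-11 - (-2)·-0.5000 - (-4)·1.5714 - (-3)·0.0000) / (11) = -0.5195

(-0.2883, 0.8117, -0.1419, -0.5195)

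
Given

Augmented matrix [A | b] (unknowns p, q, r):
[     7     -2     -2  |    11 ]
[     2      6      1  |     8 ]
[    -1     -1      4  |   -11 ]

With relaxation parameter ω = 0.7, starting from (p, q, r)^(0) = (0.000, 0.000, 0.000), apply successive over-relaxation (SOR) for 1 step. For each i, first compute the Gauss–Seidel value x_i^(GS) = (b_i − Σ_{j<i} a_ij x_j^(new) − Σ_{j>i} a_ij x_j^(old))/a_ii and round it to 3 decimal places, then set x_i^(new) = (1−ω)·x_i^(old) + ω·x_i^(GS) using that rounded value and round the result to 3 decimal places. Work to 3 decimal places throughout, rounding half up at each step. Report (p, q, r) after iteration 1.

(1.100, 0.677, -1.614)

Iteration 1:
  p: GS value = (11 - (-2)·0.000 - (-2)·0.000) / (7) = 1.571;  p ← (1−ω)·0.000 + ω·1.571 = 1.100
  q: GS value = (8 - (2)·1.100 - (1)·0.000) / (6) = 0.967;  q ← (1−ω)·0.000 + ω·0.967 = 0.677
  r: GS value = (-11 - (-1)·1.100 - (-1)·0.677) / (4) = -2.306;  r ← (1−ω)·0.000 + ω·-2.306 = -1.614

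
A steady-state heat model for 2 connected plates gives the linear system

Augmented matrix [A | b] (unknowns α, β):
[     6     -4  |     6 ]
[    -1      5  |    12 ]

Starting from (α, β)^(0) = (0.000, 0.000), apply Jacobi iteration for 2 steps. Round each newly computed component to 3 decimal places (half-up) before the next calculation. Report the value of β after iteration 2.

2.600

Iteration 1:
  α = (6 - (-4)·0.000) / (6) = 1.000
  β = (12 - (-1)·0.000) / (5) = 2.400
Iteration 2:
  α = (6 - (-4)·2.400) / (6) = 2.600
  β = (12 - (-1)·1.000) / (5) = 2.600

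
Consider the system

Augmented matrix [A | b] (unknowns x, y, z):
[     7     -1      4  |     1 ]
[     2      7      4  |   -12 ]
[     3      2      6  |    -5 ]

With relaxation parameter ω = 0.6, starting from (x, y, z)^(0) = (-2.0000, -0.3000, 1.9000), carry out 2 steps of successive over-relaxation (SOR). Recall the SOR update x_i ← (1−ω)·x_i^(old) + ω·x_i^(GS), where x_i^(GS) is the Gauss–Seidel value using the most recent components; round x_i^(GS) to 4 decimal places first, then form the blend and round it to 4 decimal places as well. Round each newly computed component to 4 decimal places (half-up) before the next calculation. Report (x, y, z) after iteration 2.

(-0.9440, -1.8307, 0.5452)

Iteration 1:
  x: GS value = (1 - (-1)·-0.3000 - (4)·1.9000) / (7) = -0.9857;  x ← (1−ω)·-2.0000 + ω·-0.9857 = -1.3914
  y: GS value = (-12 - (2)·-1.3914 - (4)·1.9000) / (7) = -2.4025;  y ← (1−ω)·-0.3000 + ω·-2.4025 = -1.5615
  z: GS value = (-5 - (3)·-1.3914 - (2)·-1.5615) / (6) = 0.3829;  z ← (1−ω)·1.9000 + ω·0.3829 = 0.9897
Iteration 2:
  x: GS value = (1 - (-1)·-1.5615 - (4)·0.9897) / (7) = -0.6458;  x ← (1−ω)·-1.3914 + ω·-0.6458 = -0.9440
  y: GS value = (-12 - (2)·-0.9440 - (4)·0.9897) / (7) = -2.0101;  y ← (1−ω)·-1.5615 + ω·-2.0101 = -1.8307
  z: GS value = (-5 - (3)·-0.9440 - (2)·-1.8307) / (6) = 0.2489;  z ← (1−ω)·0.9897 + ω·0.2489 = 0.5452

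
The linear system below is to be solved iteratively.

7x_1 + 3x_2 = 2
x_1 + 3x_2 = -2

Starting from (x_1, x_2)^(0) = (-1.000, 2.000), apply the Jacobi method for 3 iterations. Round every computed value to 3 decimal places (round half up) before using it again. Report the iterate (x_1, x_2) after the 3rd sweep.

(0.490, -0.809)

Iteration 1:
  x_1 = (2 - (3)·2.000) / (7) = -0.571
  x_2 = (-2 - (1)·-1.000) / (3) = -0.333
Iteration 2:
  x_1 = (2 - (3)·-0.333) / (7) = 0.428
  x_2 = (-2 - (1)·-0.571) / (3) = -0.476
Iteration 3:
  x_1 = (2 - (3)·-0.476) / (7) = 0.490
  x_2 = (-2 - (1)·0.428) / (3) = -0.809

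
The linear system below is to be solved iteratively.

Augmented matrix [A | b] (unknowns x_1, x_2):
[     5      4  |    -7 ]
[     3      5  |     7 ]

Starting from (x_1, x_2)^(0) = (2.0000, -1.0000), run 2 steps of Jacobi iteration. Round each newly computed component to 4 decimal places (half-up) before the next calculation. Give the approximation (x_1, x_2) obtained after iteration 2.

Iteration 1:
  x_1 = (-7 - (4)·-1.0000) / (5) = -0.6000
  x_2 = (7 - (3)·2.0000) / (5) = 0.2000
Iteration 2:
  x_1 = (-7 - (4)·0.2000) / (5) = -1.5600
  x_2 = (7 - (3)·-0.6000) / (5) = 1.7600

(-1.5600, 1.7600)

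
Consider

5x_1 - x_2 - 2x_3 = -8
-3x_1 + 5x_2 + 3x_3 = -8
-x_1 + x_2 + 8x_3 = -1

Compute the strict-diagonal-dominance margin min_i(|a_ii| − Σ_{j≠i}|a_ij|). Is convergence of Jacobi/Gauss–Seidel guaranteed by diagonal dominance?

-1

row 1: |5| − (1+2) = 2
row 2: |5| − (3+3) = -1
row 3: |8| − (1+1) = 6
minimum over rows = -1 → not strictly diagonally dominant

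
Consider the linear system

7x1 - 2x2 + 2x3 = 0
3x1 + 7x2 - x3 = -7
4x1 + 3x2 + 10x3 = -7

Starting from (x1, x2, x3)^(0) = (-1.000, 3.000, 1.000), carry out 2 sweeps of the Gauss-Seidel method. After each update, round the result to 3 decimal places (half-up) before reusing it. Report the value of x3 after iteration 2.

Iteration 1:
  x1 = (0 - (-2)·3.000 - (2)·1.000) / (7) = 0.571
  x2 = (-7 - (3)·0.571 - (-1)·1.000) / (7) = -1.102
  x3 = (-7 - (4)·0.571 - (3)·-1.102) / (10) = -0.598
Iteration 2:
  x1 = (0 - (-2)·-1.102 - (2)·-0.598) / (7) = -0.144
  x2 = (-7 - (3)·-0.144 - (-1)·-0.598) / (7) = -1.024
  x3 = (-7 - (4)·-0.144 - (3)·-1.024) / (10) = -0.335

-0.335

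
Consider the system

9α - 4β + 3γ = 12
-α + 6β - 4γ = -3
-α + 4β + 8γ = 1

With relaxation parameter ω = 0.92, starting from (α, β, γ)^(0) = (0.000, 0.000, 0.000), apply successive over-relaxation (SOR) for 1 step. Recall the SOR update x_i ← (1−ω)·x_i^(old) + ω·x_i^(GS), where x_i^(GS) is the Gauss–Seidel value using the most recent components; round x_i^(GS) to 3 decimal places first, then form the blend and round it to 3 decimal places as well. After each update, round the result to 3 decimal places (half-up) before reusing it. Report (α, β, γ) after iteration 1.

Iteration 1:
  α: GS value = (12 - (-4)·0.000 - (3)·0.000) / (9) = 1.333;  α ← (1−ω)·0.000 + ω·1.333 = 1.226
  β: GS value = (-3 - (-1)·1.226 - (-4)·0.000) / (6) = -0.296;  β ← (1−ω)·0.000 + ω·-0.296 = -0.272
  γ: GS value = (1 - (-1)·1.226 - (4)·-0.272) / (8) = 0.414;  γ ← (1−ω)·0.000 + ω·0.414 = 0.381

(1.226, -0.272, 0.381)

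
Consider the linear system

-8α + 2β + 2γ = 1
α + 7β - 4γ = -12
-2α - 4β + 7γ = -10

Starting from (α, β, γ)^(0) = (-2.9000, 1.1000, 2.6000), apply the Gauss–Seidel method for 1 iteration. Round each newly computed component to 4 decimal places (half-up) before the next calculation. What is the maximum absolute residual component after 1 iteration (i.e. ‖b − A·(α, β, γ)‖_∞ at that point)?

Iteration 1:
  α = (1 - (2)·1.1000 - (2)·2.6000) / (-8) = 0.8000
  β = (-12 - (1)·0.8000 - (-4)·2.6000) / (7) = -0.3429
  γ = (-10 - (-2)·0.8000 - (-4)·-0.3429) / (7) = -1.3959
Residual b − A·x = (10.8776, -15.9833, -0.0003); ∞-norm = 15.9833

15.9833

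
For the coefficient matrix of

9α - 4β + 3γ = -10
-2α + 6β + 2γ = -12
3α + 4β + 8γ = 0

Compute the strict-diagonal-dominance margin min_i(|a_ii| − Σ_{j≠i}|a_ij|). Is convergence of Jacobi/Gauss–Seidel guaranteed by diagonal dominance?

1

row 1: |9| − (4+3) = 2
row 2: |6| − (2+2) = 2
row 3: |8| − (3+4) = 1
minimum over rows = 1 → strictly diagonally dominant (convergence guaranteed)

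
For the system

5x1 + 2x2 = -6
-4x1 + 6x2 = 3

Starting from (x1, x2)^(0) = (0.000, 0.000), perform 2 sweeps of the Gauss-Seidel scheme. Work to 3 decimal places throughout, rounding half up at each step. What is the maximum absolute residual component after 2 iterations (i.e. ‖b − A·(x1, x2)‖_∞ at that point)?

0.160

Iteration 1:
  x1 = (-6 - (2)·0.000) / (5) = -1.200
  x2 = (3 - (-4)·-1.200) / (6) = -0.300
Iteration 2:
  x1 = (-6 - (2)·-0.300) / (5) = -1.080
  x2 = (3 - (-4)·-1.080) / (6) = -0.220
Residual b − A·x = (-0.160, 0.000); ∞-norm = 0.160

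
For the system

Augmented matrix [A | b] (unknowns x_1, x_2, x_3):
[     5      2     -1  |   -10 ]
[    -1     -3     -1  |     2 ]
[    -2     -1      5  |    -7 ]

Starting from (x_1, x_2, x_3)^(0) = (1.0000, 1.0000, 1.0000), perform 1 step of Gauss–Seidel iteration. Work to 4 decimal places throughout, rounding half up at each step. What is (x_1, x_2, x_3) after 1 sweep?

(-2.2000, -0.2667, -2.3333)

Iteration 1:
  x_1 = (-10 - (2)·1.0000 - (-1)·1.0000) / (5) = -2.2000
  x_2 = (2 - (-1)·-2.2000 - (-1)·1.0000) / (-3) = -0.2667
  x_3 = (-7 - (-2)·-2.2000 - (-1)·-0.2667) / (5) = -2.3333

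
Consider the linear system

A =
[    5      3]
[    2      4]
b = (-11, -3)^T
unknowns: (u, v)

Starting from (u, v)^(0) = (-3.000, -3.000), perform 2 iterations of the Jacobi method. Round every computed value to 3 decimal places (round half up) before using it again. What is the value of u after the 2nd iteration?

-2.650

Iteration 1:
  u = (-11 - (3)·-3.000) / (5) = -0.400
  v = (-3 - (2)·-3.000) / (4) = 0.750
Iteration 2:
  u = (-11 - (3)·0.750) / (5) = -2.650
  v = (-3 - (2)·-0.400) / (4) = -0.550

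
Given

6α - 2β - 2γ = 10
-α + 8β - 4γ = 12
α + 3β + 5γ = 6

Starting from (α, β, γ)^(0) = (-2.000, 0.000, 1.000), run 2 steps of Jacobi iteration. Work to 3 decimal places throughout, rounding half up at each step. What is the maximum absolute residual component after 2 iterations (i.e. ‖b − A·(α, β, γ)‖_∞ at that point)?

Iteration 1:
  α = (10 - (-2)·0.000 - (-2)·1.000) / (6) = 2.000
  β = (12 - (-1)·-2.000 - (-4)·1.000) / (8) = 1.750
  γ = (6 - (1)·-2.000 - (3)·0.000) / (5) = 1.600
Iteration 2:
  α = (10 - (-2)·1.750 - (-2)·1.600) / (6) = 2.783
  β = (12 - (-1)·2.000 - (-4)·1.600) / (8) = 2.550
  γ = (6 - (1)·2.000 - (3)·1.750) / (5) = -0.250
Residual b − A·x = (-2.098, -6.617, -3.183); ∞-norm = 6.617

6.617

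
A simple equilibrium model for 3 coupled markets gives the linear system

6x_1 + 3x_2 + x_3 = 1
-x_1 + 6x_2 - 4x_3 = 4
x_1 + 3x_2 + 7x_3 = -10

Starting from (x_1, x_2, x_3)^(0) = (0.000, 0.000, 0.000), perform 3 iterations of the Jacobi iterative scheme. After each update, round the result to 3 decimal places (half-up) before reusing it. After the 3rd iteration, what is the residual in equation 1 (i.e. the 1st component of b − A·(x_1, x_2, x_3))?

0.258

Iteration 1:
  x_1 = (1 - (3)·0.000 - (1)·0.000) / (6) = 0.167
  x_2 = (4 - (-1)·0.000 - (-4)·0.000) / (6) = 0.667
  x_3 = (-10 - (1)·0.000 - (3)·0.000) / (7) = -1.429
Iteration 2:
  x_1 = (1 - (3)·0.667 - (1)·-1.429) / (6) = 0.071
  x_2 = (4 - (-1)·0.167 - (-4)·-1.429) / (6) = -0.258
  x_3 = (-10 - (1)·0.167 - (3)·0.667) / (7) = -1.738
Iteration 3:
  x_1 = (1 - (3)·-0.258 - (1)·-1.738) / (6) = 0.585
  x_2 = (4 - (-1)·0.071 - (-4)·-1.738) / (6) = -0.480
  x_3 = (-10 - (1)·0.071 - (3)·-0.258) / (7) = -1.328
Residual b − A·x = (0.258, 2.153, 0.151)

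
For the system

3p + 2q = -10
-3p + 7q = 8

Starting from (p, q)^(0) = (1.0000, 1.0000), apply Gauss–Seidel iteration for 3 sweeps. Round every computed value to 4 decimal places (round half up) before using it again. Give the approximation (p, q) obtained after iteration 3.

(-3.2517, -0.2507)

Iteration 1:
  p = (-10 - (2)·1.0000) / (3) = -4.0000
  q = (8 - (-3)·-4.0000) / (7) = -0.5714
Iteration 2:
  p = (-10 - (2)·-0.5714) / (3) = -2.9524
  q = (8 - (-3)·-2.9524) / (7) = -0.1225
Iteration 3:
  p = (-10 - (2)·-0.1225) / (3) = -3.2517
  q = (8 - (-3)·-3.2517) / (7) = -0.2507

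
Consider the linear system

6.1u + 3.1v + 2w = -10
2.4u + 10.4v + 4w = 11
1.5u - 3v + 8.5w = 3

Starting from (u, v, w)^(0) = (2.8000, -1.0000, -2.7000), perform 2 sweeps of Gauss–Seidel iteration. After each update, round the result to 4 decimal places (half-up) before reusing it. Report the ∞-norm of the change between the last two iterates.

2.8666

Iteration 1:
  u = (-10 - (3.1)·-1.0000 - (2)·-2.7000) / (6.1) = -0.2459
  v = (11 - (2.4)·-0.2459 - (4)·-2.7000) / (10.4) = 2.1529
  w = (3 - (1.5)·-0.2459 - (-3)·2.1529) / (8.5) = 1.1562
Iteration 2:
  u = (-10 - (3.1)·2.1529 - (2)·1.1562) / (6.1) = -3.1125
  v = (11 - (2.4)·-3.1125 - (4)·1.1562) / (10.4) = 1.3313
  w = (3 - (1.5)·-3.1125 - (-3)·1.3313) / (8.5) = 1.3721
Change: (-2.8666, -0.8216, 0.2159) → max |·| = 2.8666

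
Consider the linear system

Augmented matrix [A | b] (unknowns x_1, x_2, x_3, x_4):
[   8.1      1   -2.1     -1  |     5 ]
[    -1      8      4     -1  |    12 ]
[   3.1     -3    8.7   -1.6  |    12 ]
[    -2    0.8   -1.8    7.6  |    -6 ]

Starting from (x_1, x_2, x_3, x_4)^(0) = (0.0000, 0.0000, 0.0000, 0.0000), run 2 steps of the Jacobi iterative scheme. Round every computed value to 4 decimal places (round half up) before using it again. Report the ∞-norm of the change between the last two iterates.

Iteration 1:
  x_1 = (5 - (1)·0.0000 - (-2.1)·0.0000 - (-1)·0.0000) / (8.1) = 0.6173
  x_2 = (12 - (-1)·0.0000 - (4)·0.0000 - (-1)·0.0000) / (8) = 1.5000
  x_3 = (12 - (3.1)·0.0000 - (-3)·0.0000 - (-1.6)·0.0000) / (8.7) = 1.3793
  x_4 = (-6 - (-2)·0.0000 - (0.8)·0.0000 - (-1.8)·0.0000) / (7.6) = -0.7895
Iteration 2:
  x_1 = (5 - (1)·1.5000 - (-2.1)·1.3793 - (-1)·-0.7895) / (8.1) = 0.6922
  x_2 = (12 - (-1)·0.6173 - (4)·1.3793 - (-1)·-0.7895) / (8) = 0.7888
  x_3 = (12 - (3.1)·0.6173 - (-3)·1.5000 - (-1.6)·-0.7895) / (8.7) = 1.5314
  x_4 = (-6 - (-2)·0.6173 - (0.8)·1.5000 - (-1.8)·1.3793) / (7.6) = -0.4582
Change: (0.0749, -0.7112, 0.1521, 0.3313) → max |·| = 0.7112

0.7112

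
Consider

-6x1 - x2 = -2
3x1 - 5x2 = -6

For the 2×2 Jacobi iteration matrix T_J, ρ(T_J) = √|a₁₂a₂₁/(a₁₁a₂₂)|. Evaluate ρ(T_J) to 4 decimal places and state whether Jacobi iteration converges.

0.3162

a₁₂a₂₁/(a₁₁a₂₂) = (-1)·(3) / ((-6)·(-5)) = -0.100000
ρ = √|-0.100000| = √0.100000 = 0.3162
ρ < 1, so Jacobi converges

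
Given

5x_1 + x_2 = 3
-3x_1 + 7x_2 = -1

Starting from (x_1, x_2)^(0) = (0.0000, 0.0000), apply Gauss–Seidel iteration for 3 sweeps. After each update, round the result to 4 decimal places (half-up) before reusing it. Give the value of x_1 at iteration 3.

0.5791

Iteration 1:
  x_1 = (3 - (1)·0.0000) / (5) = 0.6000
  x_2 = (-1 - (-3)·0.6000) / (7) = 0.1143
Iteration 2:
  x_1 = (3 - (1)·0.1143) / (5) = 0.5771
  x_2 = (-1 - (-3)·0.5771) / (7) = 0.1045
Iteration 3:
  x_1 = (3 - (1)·0.1045) / (5) = 0.5791
  x_2 = (-1 - (-3)·0.5791) / (7) = 0.1053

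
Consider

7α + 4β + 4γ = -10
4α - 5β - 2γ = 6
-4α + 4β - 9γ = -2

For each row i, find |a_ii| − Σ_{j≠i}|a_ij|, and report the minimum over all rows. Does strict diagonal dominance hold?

row 1: |7| − (4+4) = -1
row 2: |-5| − (4+2) = -1
row 3: |-9| − (4+4) = 1
minimum over rows = -1 → not strictly diagonally dominant

-1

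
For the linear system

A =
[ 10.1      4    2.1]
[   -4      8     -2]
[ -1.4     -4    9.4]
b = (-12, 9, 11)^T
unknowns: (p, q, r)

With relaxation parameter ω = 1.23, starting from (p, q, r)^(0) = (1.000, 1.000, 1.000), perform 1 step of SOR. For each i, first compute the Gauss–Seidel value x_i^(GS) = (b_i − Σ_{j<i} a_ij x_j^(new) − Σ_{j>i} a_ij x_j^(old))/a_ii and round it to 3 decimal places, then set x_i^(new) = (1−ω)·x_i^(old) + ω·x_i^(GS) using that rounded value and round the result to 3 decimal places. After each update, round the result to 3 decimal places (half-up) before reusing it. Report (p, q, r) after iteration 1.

Iteration 1:
  p: GS value = (-12 - (4)·1.000 - (2.1)·1.000) / (10.1) = -1.792;  p ← (1−ω)·1.000 + ω·-1.792 = -2.434
  q: GS value = (9 - (-4)·-2.434 - (-2)·1.000) / (8) = 0.158;  q ← (1−ω)·1.000 + ω·0.158 = -0.036
  r: GS value = (11 - (-1.4)·-2.434 - (-4)·-0.036) / (9.4) = 0.792;  r ← (1−ω)·1.000 + ω·0.792 = 0.744

(-2.434, -0.036, 0.744)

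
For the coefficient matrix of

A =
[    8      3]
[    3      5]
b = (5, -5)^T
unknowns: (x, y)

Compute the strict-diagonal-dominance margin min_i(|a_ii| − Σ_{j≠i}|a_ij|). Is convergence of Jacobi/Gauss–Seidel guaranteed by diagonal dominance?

2

row 1: |8| − (3) = 5
row 2: |5| − (3) = 2
minimum over rows = 2 → strictly diagonally dominant (convergence guaranteed)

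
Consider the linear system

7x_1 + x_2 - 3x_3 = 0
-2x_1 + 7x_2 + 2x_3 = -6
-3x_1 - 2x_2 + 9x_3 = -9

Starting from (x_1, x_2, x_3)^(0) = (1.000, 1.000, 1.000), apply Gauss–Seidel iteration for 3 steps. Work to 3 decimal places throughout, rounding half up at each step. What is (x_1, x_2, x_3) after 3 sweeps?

Iteration 1:
  x_1 = (0 - (1)·1.000 - (-3)·1.000) / (7) = 0.286
  x_2 = (-6 - (-2)·0.286 - (2)·1.000) / (7) = -1.061
  x_3 = (-9 - (-3)·0.286 - (-2)·-1.061) / (9) = -1.140
Iteration 2:
  x_1 = (0 - (1)·-1.061 - (-3)·-1.140) / (7) = -0.337
  x_2 = (-6 - (-2)·-0.337 - (2)·-1.140) / (7) = -0.628
  x_3 = (-9 - (-3)·-0.337 - (-2)·-0.628) / (9) = -1.252
Iteration 3:
  x_1 = (0 - (1)·-0.628 - (-3)·-1.252) / (7) = -0.447
  x_2 = (-6 - (-2)·-0.447 - (2)·-1.252) / (7) = -0.627
  x_3 = (-9 - (-3)·-0.447 - (-2)·-0.627) / (9) = -1.288

(-0.447, -0.627, -1.288)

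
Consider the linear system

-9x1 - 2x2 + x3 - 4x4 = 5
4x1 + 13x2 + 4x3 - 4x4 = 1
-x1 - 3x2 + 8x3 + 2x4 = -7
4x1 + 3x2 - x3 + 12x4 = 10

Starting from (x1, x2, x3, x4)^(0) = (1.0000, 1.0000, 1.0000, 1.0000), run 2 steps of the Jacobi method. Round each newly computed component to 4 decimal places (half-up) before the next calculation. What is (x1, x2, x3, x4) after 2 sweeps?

Iteration 1:
  x1 = (5 - (-2)·1.0000 - (1)·1.0000 - (-4)·1.0000) / (-9) = -1.1111
  x2 = (1 - (4)·1.0000 - (4)·1.0000 - (-4)·1.0000) / (13) = -0.2308
  x3 = (-7 - (-1)·1.0000 - (-3)·1.0000 - (2)·1.0000) / (8) = -0.6250
  x4 = (10 - (4)·1.0000 - (3)·1.0000 - (-1)·1.0000) / (12) = 0.3333
Iteration 2:
  x1 = (5 - (-2)·-0.2308 - (1)·-0.6250 - (-4)·0.3333) / (-9) = -0.7218
  x2 = (1 - (4)·-1.1111 - (4)·-0.6250 - (-4)·0.3333) / (13) = 0.7137
  x3 = (-7 - (-1)·-1.1111 - (-3)·-0.2308 - (2)·0.3333) / (8) = -1.1838
  x4 = (10 - (4)·-1.1111 - (3)·-0.2308 - (-1)·-0.6250) / (12) = 1.2093

(-0.7218, 0.7137, -1.1838, 1.2093)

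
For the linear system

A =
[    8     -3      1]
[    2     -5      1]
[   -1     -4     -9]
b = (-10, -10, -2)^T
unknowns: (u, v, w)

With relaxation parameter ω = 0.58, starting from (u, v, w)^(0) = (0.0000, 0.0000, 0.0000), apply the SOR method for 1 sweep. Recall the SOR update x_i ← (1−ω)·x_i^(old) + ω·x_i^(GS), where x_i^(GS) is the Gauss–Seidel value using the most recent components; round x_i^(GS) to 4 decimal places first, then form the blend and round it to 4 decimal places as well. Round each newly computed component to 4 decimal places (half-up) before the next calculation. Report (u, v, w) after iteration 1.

(-0.7250, 0.9918, -0.0800)

Iteration 1:
  u: GS value = (-10 - (-3)·0.0000 - (1)·0.0000) / (8) = -1.2500;  u ← (1−ω)·0.0000 + ω·-1.2500 = -0.7250
  v: GS value = (-10 - (2)·-0.7250 - (1)·0.0000) / (-5) = 1.7100;  v ← (1−ω)·0.0000 + ω·1.7100 = 0.9918
  w: GS value = (-2 - (-1)·-0.7250 - (-4)·0.9918) / (-9) = -0.1380;  w ← (1−ω)·0.0000 + ω·-0.1380 = -0.0800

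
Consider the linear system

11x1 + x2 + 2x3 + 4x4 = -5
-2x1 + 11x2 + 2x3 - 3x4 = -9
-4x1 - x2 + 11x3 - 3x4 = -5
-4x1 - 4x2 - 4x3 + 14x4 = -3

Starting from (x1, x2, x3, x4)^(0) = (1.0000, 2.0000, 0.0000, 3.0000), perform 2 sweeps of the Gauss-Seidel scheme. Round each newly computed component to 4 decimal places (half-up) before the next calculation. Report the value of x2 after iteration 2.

-1.0148

Iteration 1:
  x1 = (-5 - (1)·2.0000 - (2)·0.0000 - (4)·3.0000) / (11) = -1.7273
  x2 = (-9 - (-2)·-1.7273 - (2)·0.0000 - (-3)·3.0000) / (11) = -0.3141
  x3 = (-5 - (-4)·-1.7273 - (-1)·-0.3141 - (-3)·3.0000) / (11) = -0.2930
  x4 = (-3 - (-4)·-1.7273 - (-4)·-0.3141 - (-4)·-0.2930) / (14) = -0.8813
Iteration 2:
  x1 = (-5 - (1)·-0.3141 - (2)·-0.2930 - (4)·-0.8813) / (11) = -0.0522
  x2 = (-9 - (-2)·-0.0522 - (2)·-0.2930 - (-3)·-0.8813) / (11) = -1.0148
  x3 = (-5 - (-4)·-0.0522 - (-1)·-1.0148 - (-3)·-0.8813) / (11) = -0.8061
  x4 = (-3 - (-4)·-0.0522 - (-4)·-1.0148 - (-4)·-0.8061) / (14) = -0.7495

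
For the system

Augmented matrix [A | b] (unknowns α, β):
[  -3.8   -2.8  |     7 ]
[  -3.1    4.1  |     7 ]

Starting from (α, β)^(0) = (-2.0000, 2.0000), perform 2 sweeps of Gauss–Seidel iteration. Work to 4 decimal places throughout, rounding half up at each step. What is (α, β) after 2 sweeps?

(-1.2528, 0.7601)

Iteration 1:
  α = (7 - (-2.8)·2.0000) / (-3.8) = -3.3158
  β = (7 - (-3.1)·-3.3158) / (4.1) = -0.7998
Iteration 2:
  α = (7 - (-2.8)·-0.7998) / (-3.8) = -1.2528
  β = (7 - (-3.1)·-1.2528) / (4.1) = 0.7601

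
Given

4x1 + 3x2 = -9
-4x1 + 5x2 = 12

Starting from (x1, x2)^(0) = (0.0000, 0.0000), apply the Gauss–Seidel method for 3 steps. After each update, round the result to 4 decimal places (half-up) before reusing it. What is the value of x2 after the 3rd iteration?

Iteration 1:
  x1 = (-9 - (3)·0.0000) / (4) = -2.2500
  x2 = (12 - (-4)·-2.2500) / (5) = 0.6000
Iteration 2:
  x1 = (-9 - (3)·0.6000) / (4) = -2.7000
  x2 = (12 - (-4)·-2.7000) / (5) = 0.2400
Iteration 3:
  x1 = (-9 - (3)·0.2400) / (4) = -2.4300
  x2 = (12 - (-4)·-2.4300) / (5) = 0.4560

0.4560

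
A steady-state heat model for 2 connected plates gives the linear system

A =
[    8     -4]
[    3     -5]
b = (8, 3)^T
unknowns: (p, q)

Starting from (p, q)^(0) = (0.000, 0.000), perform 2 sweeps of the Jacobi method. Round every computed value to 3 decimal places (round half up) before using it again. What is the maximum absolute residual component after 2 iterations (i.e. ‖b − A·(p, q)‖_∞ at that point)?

2.400

Iteration 1:
  p = (8 - (-4)·0.000) / (8) = 1.000
  q = (3 - (3)·0.000) / (-5) = -0.600
Iteration 2:
  p = (8 - (-4)·-0.600) / (8) = 0.700
  q = (3 - (3)·1.000) / (-5) = 0.000
Residual b − A·x = (2.400, 0.900); ∞-norm = 2.400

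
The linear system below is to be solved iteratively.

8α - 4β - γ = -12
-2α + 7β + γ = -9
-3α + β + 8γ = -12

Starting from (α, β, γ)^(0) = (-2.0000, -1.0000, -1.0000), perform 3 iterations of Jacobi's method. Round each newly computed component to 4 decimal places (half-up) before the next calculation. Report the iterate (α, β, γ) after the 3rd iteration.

Iteration 1:
  α = (-12 - (-4)·-1.0000 - (-1)·-1.0000) / (8) = -2.1250
  β = (-9 - (-2)·-2.0000 - (1)·-1.0000) / (7) = -1.7143
  γ = (-12 - (-3)·-2.0000 - (1)·-1.0000) / (8) = -2.1250
Iteration 2:
  α = (-12 - (-4)·-1.7143 - (-1)·-2.1250) / (8) = -2.6228
  β = (-9 - (-2)·-2.1250 - (1)·-2.1250) / (7) = -1.5893
  γ = (-12 - (-3)·-2.1250 - (1)·-1.7143) / (8) = -2.0826
Iteration 3:
  α = (-12 - (-4)·-1.5893 - (-1)·-2.0826) / (8) = -2.5550
  β = (-9 - (-2)·-2.6228 - (1)·-2.0826) / (7) = -1.7376
  γ = (-12 - (-3)·-2.6228 - (1)·-1.5893) / (8) = -2.2849

(-2.5550, -1.7376, -2.2849)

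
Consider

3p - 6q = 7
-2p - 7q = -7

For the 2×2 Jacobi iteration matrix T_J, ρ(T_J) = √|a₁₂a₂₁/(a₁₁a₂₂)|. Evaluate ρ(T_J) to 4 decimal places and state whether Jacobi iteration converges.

0.7559

a₁₂a₂₁/(a₁₁a₂₂) = (-6)·(-2) / ((3)·(-7)) = -0.571429
ρ = √|-0.571429| = √0.571429 = 0.7559
ρ < 1, so Jacobi converges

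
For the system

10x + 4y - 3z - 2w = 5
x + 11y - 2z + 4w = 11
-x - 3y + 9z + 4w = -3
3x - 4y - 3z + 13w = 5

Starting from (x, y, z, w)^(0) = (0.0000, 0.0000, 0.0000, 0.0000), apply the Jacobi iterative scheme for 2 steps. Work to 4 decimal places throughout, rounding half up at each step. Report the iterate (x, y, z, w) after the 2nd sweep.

Iteration 1:
  x = (5 - (4)·0.0000 - (-3)·0.0000 - (-2)·0.0000) / (10) = 0.5000
  y = (11 - (1)·0.0000 - (-2)·0.0000 - (4)·0.0000) / (11) = 1.0000
  z = (-3 - (-1)·0.0000 - (-3)·0.0000 - (4)·0.0000) / (9) = -0.3333
  w = (5 - (3)·0.0000 - (-4)·0.0000 - (-3)·0.0000) / (13) = 0.3846
Iteration 2:
  x = (5 - (4)·1.0000 - (-3)·-0.3333 - (-2)·0.3846) / (10) = 0.0769
  y = (11 - (1)·0.5000 - (-2)·-0.3333 - (4)·0.3846) / (11) = 0.7541
  z = (-3 - (-1)·0.5000 - (-3)·1.0000 - (4)·0.3846) / (9) = -0.1154
  w = (5 - (3)·0.5000 - (-4)·1.0000 - (-3)·-0.3333) / (13) = 0.5000

(0.0769, 0.7541, -0.1154, 0.5000)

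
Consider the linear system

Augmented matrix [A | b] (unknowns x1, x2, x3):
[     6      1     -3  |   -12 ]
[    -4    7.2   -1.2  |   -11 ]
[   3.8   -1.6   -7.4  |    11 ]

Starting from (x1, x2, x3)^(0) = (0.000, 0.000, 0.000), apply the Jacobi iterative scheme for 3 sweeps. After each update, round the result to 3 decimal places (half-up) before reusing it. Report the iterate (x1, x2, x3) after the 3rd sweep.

(-2.610, -3.274, -2.140)

Iteration 1:
  x1 = (-12 - (1)·0.000 - (-3)·0.000) / (6) = -2.000
  x2 = (-11 - (-4)·0.000 - (-1.2)·0.000) / (7.2) = -1.528
  x3 = (11 - (3.8)·0.000 - (-1.6)·0.000) / (-7.4) = -1.486
Iteration 2:
  x1 = (-12 - (1)·-1.528 - (-3)·-1.486) / (6) = -2.488
  x2 = (-11 - (-4)·-2.000 - (-1.2)·-1.486) / (7.2) = -2.887
  x3 = (11 - (3.8)·-2.000 - (-1.6)·-1.528) / (-7.4) = -2.183
Iteration 3:
  x1 = (-12 - (1)·-2.887 - (-3)·-2.183) / (6) = -2.610
  x2 = (-11 - (-4)·-2.488 - (-1.2)·-2.183) / (7.2) = -3.274
  x3 = (11 - (3.8)·-2.488 - (-1.6)·-2.887) / (-7.4) = -2.140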